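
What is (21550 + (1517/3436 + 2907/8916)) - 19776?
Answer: 2265444627/1276474 ≈ 1774.8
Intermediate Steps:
(21550 + (1517/3436 + 2907/8916)) - 19776 = (21550 + (1517*(1/3436) + 2907*(1/8916))) - 19776 = (21550 + (1517/3436 + 969/2972)) - 19776 = (21550 + 979751/1276474) - 19776 = 27508994451/1276474 - 19776 = 2265444627/1276474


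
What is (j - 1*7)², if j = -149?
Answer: 24336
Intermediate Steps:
(j - 1*7)² = (-149 - 1*7)² = (-149 - 7)² = (-156)² = 24336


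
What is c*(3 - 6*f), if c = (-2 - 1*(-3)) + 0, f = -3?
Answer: 21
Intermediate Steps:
c = 1 (c = (-2 + 3) + 0 = 1 + 0 = 1)
c*(3 - 6*f) = 1*(3 - 6*(-3)) = 1*(3 + 18) = 1*21 = 21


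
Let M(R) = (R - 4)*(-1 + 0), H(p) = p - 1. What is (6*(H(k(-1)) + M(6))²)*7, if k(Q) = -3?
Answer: 1512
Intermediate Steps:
H(p) = -1 + p
M(R) = 4 - R (M(R) = (-4 + R)*(-1) = 4 - R)
(6*(H(k(-1)) + M(6))²)*7 = (6*((-1 - 3) + (4 - 1*6))²)*7 = (6*(-4 + (4 - 6))²)*7 = (6*(-4 - 2)²)*7 = (6*(-6)²)*7 = (6*36)*7 = 216*7 = 1512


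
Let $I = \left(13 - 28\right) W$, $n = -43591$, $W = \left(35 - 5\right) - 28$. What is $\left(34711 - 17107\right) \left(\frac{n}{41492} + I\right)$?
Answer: $- \frac{5670032751}{10373} \approx -5.4661 \cdot 10^{5}$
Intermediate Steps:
$W = 2$ ($W = 30 - 28 = 2$)
$I = -30$ ($I = \left(13 - 28\right) 2 = \left(-15\right) 2 = -30$)
$\left(34711 - 17107\right) \left(\frac{n}{41492} + I\right) = \left(34711 - 17107\right) \left(- \frac{43591}{41492} - 30\right) = 17604 \left(\left(-43591\right) \frac{1}{41492} - 30\right) = 17604 \left(- \frac{43591}{41492} - 30\right) = 17604 \left(- \frac{1288351}{41492}\right) = - \frac{5670032751}{10373}$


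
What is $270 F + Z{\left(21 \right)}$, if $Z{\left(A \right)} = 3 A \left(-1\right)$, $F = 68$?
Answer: $18297$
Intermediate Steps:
$Z{\left(A \right)} = - 3 A$
$270 F + Z{\left(21 \right)} = 270 \cdot 68 - 63 = 18360 - 63 = 18297$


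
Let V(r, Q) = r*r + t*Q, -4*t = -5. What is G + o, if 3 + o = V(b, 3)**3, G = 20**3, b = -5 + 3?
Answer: 541599/64 ≈ 8462.5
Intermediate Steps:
t = 5/4 (t = -1/4*(-5) = 5/4 ≈ 1.2500)
b = -2
V(r, Q) = r**2 + 5*Q/4 (V(r, Q) = r*r + 5*Q/4 = r**2 + 5*Q/4)
G = 8000
o = 29599/64 (o = -3 + ((-2)**2 + (5/4)*3)**3 = -3 + (4 + 15/4)**3 = -3 + (31/4)**3 = -3 + 29791/64 = 29599/64 ≈ 462.48)
G + o = 8000 + 29599/64 = 541599/64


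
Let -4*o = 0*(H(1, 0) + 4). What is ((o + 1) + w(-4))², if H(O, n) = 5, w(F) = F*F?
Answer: 289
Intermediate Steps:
w(F) = F²
o = 0 (o = -0*(5 + 4) = -0*9 = -¼*0 = 0)
((o + 1) + w(-4))² = ((0 + 1) + (-4)²)² = (1 + 16)² = 17² = 289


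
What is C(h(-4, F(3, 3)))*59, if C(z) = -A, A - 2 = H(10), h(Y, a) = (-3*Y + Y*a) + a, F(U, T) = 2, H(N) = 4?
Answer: -354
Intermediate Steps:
h(Y, a) = a - 3*Y + Y*a
A = 6 (A = 2 + 4 = 6)
C(z) = -6 (C(z) = -1*6 = -6)
C(h(-4, F(3, 3)))*59 = -6*59 = -354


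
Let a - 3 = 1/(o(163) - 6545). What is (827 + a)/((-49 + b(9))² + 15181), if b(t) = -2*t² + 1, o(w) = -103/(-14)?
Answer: 75967396/5425812087 ≈ 0.014001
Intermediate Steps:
o(w) = 103/14 (o(w) = -103*(-1/14) = 103/14)
b(t) = 1 - 2*t²
a = 274567/91527 (a = 3 + 1/(103/14 - 6545) = 3 + 1/(-91527/14) = 3 - 14/91527 = 274567/91527 ≈ 2.9998)
(827 + a)/((-49 + b(9))² + 15181) = (827 + 274567/91527)/((-49 + (1 - 2*9²))² + 15181) = 75967396/(91527*((-49 + (1 - 2*81))² + 15181)) = 75967396/(91527*((-49 + (1 - 162))² + 15181)) = 75967396/(91527*((-49 - 161)² + 15181)) = 75967396/(91527*((-210)² + 15181)) = 75967396/(91527*(44100 + 15181)) = (75967396/91527)/59281 = (75967396/91527)*(1/59281) = 75967396/5425812087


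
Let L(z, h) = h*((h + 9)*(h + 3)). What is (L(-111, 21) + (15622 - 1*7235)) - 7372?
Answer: 16135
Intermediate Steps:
L(z, h) = h*(3 + h)*(9 + h) (L(z, h) = h*((9 + h)*(3 + h)) = h*((3 + h)*(9 + h)) = h*(3 + h)*(9 + h))
(L(-111, 21) + (15622 - 1*7235)) - 7372 = (21*(27 + 21**2 + 12*21) + (15622 - 1*7235)) - 7372 = (21*(27 + 441 + 252) + (15622 - 7235)) - 7372 = (21*720 + 8387) - 7372 = (15120 + 8387) - 7372 = 23507 - 7372 = 16135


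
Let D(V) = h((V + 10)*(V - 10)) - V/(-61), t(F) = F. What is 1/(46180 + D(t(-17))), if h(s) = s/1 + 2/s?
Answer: 11529/534585110 ≈ 2.1566e-5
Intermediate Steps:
h(s) = s + 2/s (h(s) = s*1 + 2/s = s + 2/s)
D(V) = V/61 + (-10 + V)*(10 + V) + 2/((-10 + V)*(10 + V)) (D(V) = ((V + 10)*(V - 10) + 2/(((V + 10)*(V - 10)))) - V/(-61) = ((10 + V)*(-10 + V) + 2/(((10 + V)*(-10 + V)))) - V*(-1)/61 = ((-10 + V)*(10 + V) + 2/(((-10 + V)*(10 + V)))) - (-1)*V/61 = ((-10 + V)*(10 + V) + 2*(1/((-10 + V)*(10 + V)))) + V/61 = ((-10 + V)*(10 + V) + 2/((-10 + V)*(10 + V))) + V/61 = V/61 + (-10 + V)*(10 + V) + 2/((-10 + V)*(10 + V)))
1/(46180 + D(t(-17))) = 1/(46180 + (122 + (-100 + (-17)²)*(-6100 - 17 + 61*(-17)²))/(61*(-100 + (-17)²))) = 1/(46180 + (122 + (-100 + 289)*(-6100 - 17 + 61*289))/(61*(-100 + 289))) = 1/(46180 + (1/61)*(122 + 189*(-6100 - 17 + 17629))/189) = 1/(46180 + (1/61)*(1/189)*(122 + 189*11512)) = 1/(46180 + (1/61)*(1/189)*(122 + 2175768)) = 1/(46180 + (1/61)*(1/189)*2175890) = 1/(46180 + 2175890/11529) = 1/(534585110/11529) = 11529/534585110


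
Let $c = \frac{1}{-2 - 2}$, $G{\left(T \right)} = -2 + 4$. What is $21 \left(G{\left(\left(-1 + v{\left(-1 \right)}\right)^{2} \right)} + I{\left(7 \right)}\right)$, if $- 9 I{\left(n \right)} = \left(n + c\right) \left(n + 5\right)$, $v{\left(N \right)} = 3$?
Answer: $-147$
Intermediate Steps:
$G{\left(T \right)} = 2$
$c = - \frac{1}{4}$ ($c = \frac{1}{-4} = - \frac{1}{4} \approx -0.25$)
$I{\left(n \right)} = - \frac{\left(5 + n\right) \left(- \frac{1}{4} + n\right)}{9}$ ($I{\left(n \right)} = - \frac{\left(n - \frac{1}{4}\right) \left(n + 5\right)}{9} = - \frac{\left(- \frac{1}{4} + n\right) \left(5 + n\right)}{9} = - \frac{\left(5 + n\right) \left(- \frac{1}{4} + n\right)}{9}$)
$21 \left(G{\left(\left(-1 + v{\left(-1 \right)}\right)^{2} \right)} + I{\left(7 \right)}\right) = 21 \left(2 - \left(\frac{32}{9} + \frac{49}{9}\right)\right) = 21 \left(2 - 9\right) = 21 \left(-7\right) = -147$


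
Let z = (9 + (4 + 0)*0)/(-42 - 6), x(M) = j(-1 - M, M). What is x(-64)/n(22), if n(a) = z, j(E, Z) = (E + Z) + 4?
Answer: -16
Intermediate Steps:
j(E, Z) = 4 + E + Z
x(M) = 3 (x(M) = 4 + (-1 - M) + M = 3)
z = -3/16 (z = (9 + 4*0)/(-48) = (9 + 0)*(-1/48) = 9*(-1/48) = -3/16 ≈ -0.18750)
n(a) = -3/16
x(-64)/n(22) = 3/(-3/16) = 3*(-16/3) = -16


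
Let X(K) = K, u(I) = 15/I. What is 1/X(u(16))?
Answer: 16/15 ≈ 1.0667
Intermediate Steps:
1/X(u(16)) = 1/(15/16) = 16/15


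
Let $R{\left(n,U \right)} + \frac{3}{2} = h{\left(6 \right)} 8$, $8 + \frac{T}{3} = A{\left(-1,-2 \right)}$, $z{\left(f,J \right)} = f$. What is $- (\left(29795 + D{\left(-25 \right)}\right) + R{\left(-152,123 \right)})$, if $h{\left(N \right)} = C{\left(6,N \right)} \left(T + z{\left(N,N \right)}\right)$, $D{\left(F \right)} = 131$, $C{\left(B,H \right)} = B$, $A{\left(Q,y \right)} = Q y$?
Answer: $- \frac{58697}{2} \approx -29349.0$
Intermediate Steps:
$T = -18$ ($T = -24 + 3 \left(\left(-1\right) \left(-2\right)\right) = -24 + 3 \cdot 2 = -24 + 6 = -18$)
$h{\left(N \right)} = -108 + 6 N$ ($h{\left(N \right)} = 6 \left(-18 + N\right) = -108 + 6 N$)
$R{\left(n,U \right)} = - \frac{1155}{2}$ ($R{\left(n,U \right)} = - \frac{3}{2} + \left(-108 + 6 \cdot 6\right) 8 = - \frac{3}{2} + \left(-108 + 36\right) 8 = - \frac{3}{2} - 576 = - \frac{1155}{2}$)
$- (\left(29795 + D{\left(-25 \right)}\right) + R{\left(-152,123 \right)}) = - (\left(29795 + 131\right) - \frac{1155}{2}) = - (29926 - \frac{1155}{2}) = \left(-1\right) \frac{58697}{2} = - \frac{58697}{2}$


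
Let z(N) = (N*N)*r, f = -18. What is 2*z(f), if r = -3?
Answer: -1944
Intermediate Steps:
z(N) = -3*N**2 (z(N) = (N*N)*(-3) = N**2*(-3) = -3*N**2)
2*z(f) = 2*(-3*(-18)**2) = 2*(-3*324) = 2*(-972) = -1944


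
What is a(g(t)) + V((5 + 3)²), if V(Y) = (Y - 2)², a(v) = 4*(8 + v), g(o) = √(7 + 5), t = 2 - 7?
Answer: 3876 + 8*√3 ≈ 3889.9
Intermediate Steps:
t = -5
g(o) = 2*√3 (g(o) = √12 = 2*√3)
a(v) = 32 + 4*v
V(Y) = (-2 + Y)²
a(g(t)) + V((5 + 3)²) = (32 + 4*(2*√3)) + (-2 + (5 + 3)²)² = (32 + 8*√3) + (-2 + 8²)² = (32 + 8*√3) + (-2 + 64)² = (32 + 8*√3) + 62² = (32 + 8*√3) + 3844 = 3876 + 8*√3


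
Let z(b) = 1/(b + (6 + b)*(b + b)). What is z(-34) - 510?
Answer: -953699/1870 ≈ -510.00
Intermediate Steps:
z(b) = 1/(b + 2*b*(6 + b)) (z(b) = 1/(b + (6 + b)*(2*b)) = 1/(b + 2*b*(6 + b)))
z(-34) - 510 = 1/((-34)*(13 + 2*(-34))) - 510 = -1/(34*(13 - 68)) - 510 = -1/34/(-55) - 510 = -1/34*(-1/55) - 510 = 1/1870 - 510 = -953699/1870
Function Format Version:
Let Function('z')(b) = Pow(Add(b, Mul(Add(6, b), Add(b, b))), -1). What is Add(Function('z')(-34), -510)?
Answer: Rational(-953699, 1870) ≈ -510.00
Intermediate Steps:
Function('z')(b) = Pow(Add(b, Mul(2, b, Add(6, b))), -1) (Function('z')(b) = Pow(Add(b, Mul(Add(6, b), Mul(2, b))), -1) = Pow(Add(b, Mul(2, b, Add(6, b))), -1))
Add(Function('z')(-34), -510) = Add(Mul(Pow(-34, -1), Pow(Add(13, Mul(2, -34)), -1)), -510) = Add(Mul(Rational(-1, 34), Pow(Add(13, -68), -1)), -510) = Add(Mul(Rational(-1, 34), Pow(-55, -1)), -510) = Add(Mul(Rational(-1, 34), Rational(-1, 55)), -510) = Add(Rational(1, 1870), -510) = Rational(-953699, 1870)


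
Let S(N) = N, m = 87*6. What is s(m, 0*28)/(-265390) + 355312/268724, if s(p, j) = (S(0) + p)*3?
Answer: 11734428737/8914582795 ≈ 1.3163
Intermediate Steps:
m = 522
s(p, j) = 3*p (s(p, j) = (0 + p)*3 = p*3 = 3*p)
s(m, 0*28)/(-265390) + 355312/268724 = (3*522)/(-265390) + 355312/268724 = 1566*(-1/265390) + 355312*(1/268724) = -783/132695 + 88828/67181 = 11734428737/8914582795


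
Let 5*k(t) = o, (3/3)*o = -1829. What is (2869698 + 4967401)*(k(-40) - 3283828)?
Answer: -128692759728931/5 ≈ -2.5739e+13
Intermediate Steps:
o = -1829
k(t) = -1829/5 (k(t) = (⅕)*(-1829) = -1829/5)
(2869698 + 4967401)*(k(-40) - 3283828) = (2869698 + 4967401)*(-1829/5 - 3283828) = 7837099*(-16420969/5) = -128692759728931/5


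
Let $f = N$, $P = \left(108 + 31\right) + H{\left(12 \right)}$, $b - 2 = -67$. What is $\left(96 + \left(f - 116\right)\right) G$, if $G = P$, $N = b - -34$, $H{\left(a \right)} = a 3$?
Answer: $-8925$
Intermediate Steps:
$b = -65$ ($b = 2 - 67 = -65$)
$H{\left(a \right)} = 3 a$
$N = -31$ ($N = -65 - -34 = -65 + 34 = -31$)
$P = 175$ ($P = \left(108 + 31\right) + 3 \cdot 12 = 139 + 36 = 175$)
$G = 175$
$f = -31$
$\left(96 + \left(f - 116\right)\right) G = \left(96 - 147\right) 175 = \left(-51\right) 175 = -8925$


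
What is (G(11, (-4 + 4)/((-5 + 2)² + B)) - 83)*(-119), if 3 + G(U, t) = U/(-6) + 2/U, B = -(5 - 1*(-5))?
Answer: 688415/66 ≈ 10431.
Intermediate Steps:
B = -10 (B = -(5 + 5) = -1*10 = -10)
G(U, t) = -3 + 2/U - U/6 (G(U, t) = -3 + (U/(-6) + 2/U) = -3 + (U*(-⅙) + 2/U) = -3 + (-U/6 + 2/U) = -3 + (2/U - U/6) = -3 + 2/U - U/6)
(G(11, (-4 + 4)/((-5 + 2)² + B)) - 83)*(-119) = ((-3 + 2/11 - ⅙*11) - 83)*(-119) = ((-3 + 2*(1/11) - 11/6) - 83)*(-119) = ((-3 + 2/11 - 11/6) - 83)*(-119) = (-307/66 - 83)*(-119) = -5785/66*(-119) = 688415/66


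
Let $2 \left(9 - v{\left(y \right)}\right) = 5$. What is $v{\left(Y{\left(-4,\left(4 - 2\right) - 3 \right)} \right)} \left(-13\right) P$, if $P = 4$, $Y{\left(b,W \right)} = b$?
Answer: $-338$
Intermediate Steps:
$v{\left(y \right)} = \frac{13}{2}$ ($v{\left(y \right)} = 9 - \frac{5}{2} = \frac{13}{2}$)
$v{\left(Y{\left(-4,\left(4 - 2\right) - 3 \right)} \right)} \left(-13\right) P = \frac{13}{2} \left(-13\right) 4 = \left(- \frac{169}{2}\right) 4 = -338$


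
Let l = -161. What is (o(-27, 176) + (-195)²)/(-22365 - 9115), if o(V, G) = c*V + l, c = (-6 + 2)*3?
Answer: -9547/7870 ≈ -1.2131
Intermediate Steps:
c = -12 (c = -4*3 = -12)
o(V, G) = -161 - 12*V (o(V, G) = -12*V - 161 = -161 - 12*V)
(o(-27, 176) + (-195)²)/(-22365 - 9115) = ((-161 - 12*(-27)) + (-195)²)/(-22365 - 9115) = ((-161 + 324) + 38025)/(-31480) = (163 + 38025)*(-1/31480) = 38188*(-1/31480) = -9547/7870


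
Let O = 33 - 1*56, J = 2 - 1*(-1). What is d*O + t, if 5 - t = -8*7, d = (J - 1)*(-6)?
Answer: 337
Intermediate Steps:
J = 3 (J = 2 + 1 = 3)
d = -12 (d = (3 - 1)*(-6) = 2*(-6) = -12)
t = 61 (t = 5 - (-8)*7 = 5 - 1*(-56) = 5 + 56 = 61)
O = -23 (O = 33 - 56 = -23)
d*O + t = -12*(-23) + 61 = 276 + 61 = 337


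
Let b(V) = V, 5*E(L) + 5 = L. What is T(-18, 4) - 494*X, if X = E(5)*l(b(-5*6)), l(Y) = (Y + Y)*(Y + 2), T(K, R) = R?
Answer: 4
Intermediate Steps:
E(L) = -1 + L/5
l(Y) = 2*Y*(2 + Y) (l(Y) = (2*Y)*(2 + Y) = 2*Y*(2 + Y))
X = 0 (X = (-1 + (⅕)*5)*(2*(-5*6)*(2 - 5*6)) = (-1 + 1)*(2*(-30)*(2 - 30)) = 0*(2*(-30)*(-28)) = 0*1680 = 0)
T(-18, 4) - 494*X = 4 - 494*0 = 4 + 0 = 4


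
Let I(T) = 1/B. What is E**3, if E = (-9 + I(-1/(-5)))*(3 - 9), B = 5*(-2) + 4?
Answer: 166375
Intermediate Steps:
B = -6 (B = -10 + 4 = -6)
I(T) = -1/6 (I(T) = 1/(-6) = -1/6)
E = 55 (E = (-9 - 1/6)*(3 - 9) = -55/6*(-6) = 55)
E**3 = 55**3 = 166375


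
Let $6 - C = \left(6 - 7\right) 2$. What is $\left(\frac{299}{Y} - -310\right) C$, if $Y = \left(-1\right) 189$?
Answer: $\frac{466328}{189} \approx 2467.3$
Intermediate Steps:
$Y = -189$
$C = 8$ ($C = 6 - \left(6 - 7\right) 2 = 6 - \left(-1\right) 2 = 6 - -2 = 6 + 2 = 8$)
$\left(\frac{299}{Y} - -310\right) C = \left(\frac{299}{-189} - -310\right) 8 = \left(299 \left(- \frac{1}{189}\right) + 310\right) 8 = \left(- \frac{299}{189} + 310\right) 8 = \frac{58291}{189} \cdot 8 = \frac{466328}{189}$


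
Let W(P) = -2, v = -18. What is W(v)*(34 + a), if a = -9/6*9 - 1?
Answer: -39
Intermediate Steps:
a = -29/2 (a = -9*⅙*9 - 1 = -3/2*9 - 1 = -27/2 - 1 = -29/2 ≈ -14.500)
W(v)*(34 + a) = -2*(34 - 29/2) = -2*39/2 = -39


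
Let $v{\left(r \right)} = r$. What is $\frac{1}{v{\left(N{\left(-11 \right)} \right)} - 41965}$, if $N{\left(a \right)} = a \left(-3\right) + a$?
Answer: $- \frac{1}{41943} \approx -2.3842 \cdot 10^{-5}$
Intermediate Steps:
$N{\left(a \right)} = - 2 a$ ($N{\left(a \right)} = - 3 a + a = - 2 a$)
$\frac{1}{v{\left(N{\left(-11 \right)} \right)} - 41965} = \frac{1}{\left(-2\right) \left(-11\right) - 41965} = \frac{1}{22 - 41965} = \frac{1}{-41943} = - \frac{1}{41943}$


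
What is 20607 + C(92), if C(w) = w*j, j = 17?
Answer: 22171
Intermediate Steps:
C(w) = 17*w (C(w) = w*17 = 17*w)
20607 + C(92) = 20607 + 17*92 = 20607 + 1564 = 22171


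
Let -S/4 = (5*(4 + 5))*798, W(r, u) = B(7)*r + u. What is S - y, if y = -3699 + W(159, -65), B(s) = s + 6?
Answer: -141943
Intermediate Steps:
B(s) = 6 + s
W(r, u) = u + 13*r (W(r, u) = (6 + 7)*r + u = 13*r + u = u + 13*r)
y = -1697 (y = -3699 + (-65 + 13*159) = -3699 + (-65 + 2067) = -3699 + 2002 = -1697)
S = -143640 (S = -4*5*(4 + 5)*798 = -4*5*9*798 = -180*798 = -4*35910 = -143640)
S - y = -143640 - 1*(-1697) = -143640 + 1697 = -141943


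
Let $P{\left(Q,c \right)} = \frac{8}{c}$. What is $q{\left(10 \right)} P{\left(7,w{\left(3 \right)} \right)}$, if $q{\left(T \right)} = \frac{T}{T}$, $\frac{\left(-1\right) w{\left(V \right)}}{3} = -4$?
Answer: $\frac{2}{3} \approx 0.66667$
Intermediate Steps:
$w{\left(V \right)} = 12$ ($w{\left(V \right)} = \left(-3\right) \left(-4\right) = 12$)
$q{\left(T \right)} = 1$
$q{\left(10 \right)} P{\left(7,w{\left(3 \right)} \right)} = 1 \cdot \frac{8}{12} = 1 \cdot 8 \cdot \frac{1}{12} = 1 \cdot \frac{2}{3} = \frac{2}{3}$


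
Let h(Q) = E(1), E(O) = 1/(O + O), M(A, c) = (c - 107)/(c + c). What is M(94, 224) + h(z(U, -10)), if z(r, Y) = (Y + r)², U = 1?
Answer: 341/448 ≈ 0.76116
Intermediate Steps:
M(A, c) = (-107 + c)/(2*c) (M(A, c) = (-107 + c)/((2*c)) = (-107 + c)*(1/(2*c)) = (-107 + c)/(2*c))
E(O) = 1/(2*O)
h(Q) = ½ (h(Q) = (½)/1 = (½)*1 = ½)
M(94, 224) + h(z(U, -10)) = (½)*(-107 + 224)/224 + ½ = (½)*(1/224)*117 + ½ = 117/448 + ½ = 341/448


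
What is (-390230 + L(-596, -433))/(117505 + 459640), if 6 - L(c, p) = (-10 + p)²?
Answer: -586473/577145 ≈ -1.0162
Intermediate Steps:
L(c, p) = 6 - (-10 + p)²
(-390230 + L(-596, -433))/(117505 + 459640) = (-390230 + (6 - (-10 - 433)²))/(117505 + 459640) = (-390230 + (6 - 1*(-443)²))/577145 = (-390230 + (6 - 1*196249))*(1/577145) = (-390230 + (6 - 196249))*(1/577145) = (-390230 - 196243)*(1/577145) = -586473*1/577145 = -586473/577145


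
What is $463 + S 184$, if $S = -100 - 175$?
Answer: $-50137$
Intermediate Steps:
$S = -275$
$463 + S 184 = 463 - 50600 = -50137$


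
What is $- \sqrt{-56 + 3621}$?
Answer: $- \sqrt{3565} \approx -59.708$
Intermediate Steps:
$- \sqrt{-56 + 3621} = - \sqrt{3565}$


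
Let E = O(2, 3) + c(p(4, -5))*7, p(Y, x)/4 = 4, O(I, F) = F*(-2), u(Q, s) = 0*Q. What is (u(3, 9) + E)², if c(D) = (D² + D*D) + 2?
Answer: 12902464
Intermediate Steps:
u(Q, s) = 0
O(I, F) = -2*F
p(Y, x) = 16 (p(Y, x) = 4*4 = 16)
c(D) = 2 + 2*D² (c(D) = (D² + D²) + 2 = 2*D² + 2 = 2 + 2*D²)
E = 3592 (E = -2*3 + (2 + 2*16²)*7 = -6 + (2 + 2*256)*7 = -6 + (2 + 512)*7 = -6 + 514*7 = -6 + 3598 = 3592)
(u(3, 9) + E)² = (0 + 3592)² = 3592² = 12902464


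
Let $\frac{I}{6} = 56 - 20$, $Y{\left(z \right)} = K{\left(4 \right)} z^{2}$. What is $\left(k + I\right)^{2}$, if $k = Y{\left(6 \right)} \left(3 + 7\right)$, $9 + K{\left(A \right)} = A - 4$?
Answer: $9144576$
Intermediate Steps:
$K{\left(A \right)} = -13 + A$ ($K{\left(A \right)} = -9 + \left(A - 4\right) = -9 + \left(-4 + A\right) = -13 + A$)
$Y{\left(z \right)} = - 9 z^{2}$ ($Y{\left(z \right)} = \left(-13 + 4\right) z^{2} = - 9 z^{2}$)
$k = -3240$ ($k = - 9 \cdot 6^{2} \left(3 + 7\right) = \left(-9\right) 36 \cdot 10 = \left(-324\right) 10 = -3240$)
$I = 216$ ($I = 6 \left(56 - 20\right) = 6 \cdot 36 = 216$)
$\left(k + I\right)^{2} = \left(-3240 + 216\right)^{2} = \left(-3024\right)^{2} = 9144576$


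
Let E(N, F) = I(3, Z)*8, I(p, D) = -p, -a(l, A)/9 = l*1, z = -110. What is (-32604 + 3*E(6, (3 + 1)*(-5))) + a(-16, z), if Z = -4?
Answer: -32532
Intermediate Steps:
a(l, A) = -9*l
E(N, F) = -24 (E(N, F) = -1*3*8 = -3*8 = -24)
(-32604 + 3*E(6, (3 + 1)*(-5))) + a(-16, z) = (-32604 + 3*(-24)) - 9*(-16) = (-32604 - 72) + 144 = -32676 + 144 = -32532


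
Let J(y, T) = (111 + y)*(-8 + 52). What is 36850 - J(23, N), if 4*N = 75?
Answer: 30954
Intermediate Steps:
N = 75/4 (N = (1/4)*75 = 75/4 ≈ 18.750)
J(y, T) = 4884 + 44*y (J(y, T) = (111 + y)*44 = 4884 + 44*y)
36850 - J(23, N) = 36850 - (4884 + 44*23) = 36850 - (4884 + 1012) = 36850 - 1*5896 = 36850 - 5896 = 30954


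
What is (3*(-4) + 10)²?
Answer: 4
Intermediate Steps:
(3*(-4) + 10)² = (-12 + 10)² = (-2)² = 4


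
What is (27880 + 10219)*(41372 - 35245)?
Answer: 233432573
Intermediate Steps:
(27880 + 10219)*(41372 - 35245) = 38099*6127 = 233432573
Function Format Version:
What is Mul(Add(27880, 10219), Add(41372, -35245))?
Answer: 233432573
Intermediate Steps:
Mul(Add(27880, 10219), Add(41372, -35245)) = Mul(38099, 6127) = 233432573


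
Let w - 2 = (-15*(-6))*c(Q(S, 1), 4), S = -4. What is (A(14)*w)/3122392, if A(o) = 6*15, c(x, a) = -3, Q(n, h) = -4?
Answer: -3015/390299 ≈ -0.0077248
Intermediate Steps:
A(o) = 90
w = -268 (w = 2 - 15*(-6)*(-3) = 2 + 90*(-3) = 2 - 270 = -268)
(A(14)*w)/3122392 = (90*(-268))/3122392 = -24120*1/3122392 = -3015/390299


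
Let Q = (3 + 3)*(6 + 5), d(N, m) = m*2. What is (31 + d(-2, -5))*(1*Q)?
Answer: 1386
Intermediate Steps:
d(N, m) = 2*m
Q = 66 (Q = 6*11 = 66)
(31 + d(-2, -5))*(1*Q) = (31 + 2*(-5))*(1*66) = (31 - 10)*66 = 21*66 = 1386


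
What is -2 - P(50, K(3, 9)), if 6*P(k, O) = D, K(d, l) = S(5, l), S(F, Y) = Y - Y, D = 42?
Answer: -9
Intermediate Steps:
S(F, Y) = 0
K(d, l) = 0
P(k, O) = 7 (P(k, O) = (⅙)*42 = 7)
-2 - P(50, K(3, 9)) = -2 - 1*7 = -2 - 7 = -9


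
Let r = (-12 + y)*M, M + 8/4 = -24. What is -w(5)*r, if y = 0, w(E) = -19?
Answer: 5928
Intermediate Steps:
M = -26 (M = -2 - 24 = -26)
r = 312 (r = (-12 + 0)*(-26) = -12*(-26) = 312)
-w(5)*r = -(-19)*312 = -1*(-5928) = 5928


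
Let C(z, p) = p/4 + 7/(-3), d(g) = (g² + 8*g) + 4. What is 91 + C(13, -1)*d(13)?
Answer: -7495/12 ≈ -624.58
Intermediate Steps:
d(g) = 4 + g² + 8*g
C(z, p) = -7/3 + p/4 (C(z, p) = p*(¼) + 7*(-⅓) = p/4 - 7/3 = -7/3 + p/4)
91 + C(13, -1)*d(13) = 91 + (-7/3 + (¼)*(-1))*(4 + 13² + 8*13) = 91 + (-7/3 - ¼)*(4 + 169 + 104) = 91 - 31/12*277 = 91 - 8587/12 = -7495/12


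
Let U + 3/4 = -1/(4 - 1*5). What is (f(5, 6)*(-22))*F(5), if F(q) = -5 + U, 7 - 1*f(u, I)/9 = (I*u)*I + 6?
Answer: -336699/2 ≈ -1.6835e+5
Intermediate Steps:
U = ¼ (U = -¾ - 1/(4 - 1*5) = -¾ - 1/(4 - 5) = -¾ - 1/(-1) = -¾ - 1*(-1) = -¾ + 1 = ¼ ≈ 0.25000)
f(u, I) = 9 - 9*u*I² (f(u, I) = 63 - 9*((I*u)*I + 6) = 63 - 9*(u*I² + 6) = 63 - 9*(6 + u*I²) = 63 + (-54 - 9*u*I²) = 9 - 9*u*I²)
F(q) = -19/4 (F(q) = -5 + ¼ = -19/4)
(f(5, 6)*(-22))*F(5) = ((9 - 9*5*6²)*(-22))*(-19/4) = ((9 - 9*5*36)*(-22))*(-19/4) = ((9 - 1620)*(-22))*(-19/4) = -1611*(-22)*(-19/4) = 35442*(-19/4) = -336699/2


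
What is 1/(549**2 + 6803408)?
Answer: 1/7104809 ≈ 1.4075e-7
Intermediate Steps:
1/(549**2 + 6803408) = 1/(301401 + 6803408) = 1/7104809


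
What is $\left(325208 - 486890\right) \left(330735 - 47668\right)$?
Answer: $-45766838694$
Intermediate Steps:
$\left(325208 - 486890\right) \left(330735 - 47668\right) = \left(-161682\right) 283067 = -45766838694$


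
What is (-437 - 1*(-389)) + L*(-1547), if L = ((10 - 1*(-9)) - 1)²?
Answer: -501276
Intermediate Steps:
L = 324 (L = ((10 + 9) - 1)² = (19 - 1)² = 18² = 324)
(-437 - 1*(-389)) + L*(-1547) = (-437 - 1*(-389)) + 324*(-1547) = (-437 + 389) - 501228 = -48 - 501228 = -501276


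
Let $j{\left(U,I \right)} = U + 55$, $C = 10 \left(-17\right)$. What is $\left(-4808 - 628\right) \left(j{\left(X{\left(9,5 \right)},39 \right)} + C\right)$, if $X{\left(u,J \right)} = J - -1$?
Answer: $592524$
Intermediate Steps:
$X{\left(u,J \right)} = 1 + J$ ($X{\left(u,J \right)} = J + 1 = 1 + J$)
$C = -170$
$j{\left(U,I \right)} = 55 + U$
$\left(-4808 - 628\right) \left(j{\left(X{\left(9,5 \right)},39 \right)} + C\right) = \left(-4808 - 628\right) \left(\left(55 + \left(1 + 5\right)\right) - 170\right) = - 5436 \left(\left(55 + 6\right) - 170\right) = - 5436 \left(61 - 170\right) = \left(-5436\right) \left(-109\right) = 592524$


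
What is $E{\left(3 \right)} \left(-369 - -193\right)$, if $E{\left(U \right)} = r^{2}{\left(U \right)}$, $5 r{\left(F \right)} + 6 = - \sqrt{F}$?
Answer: $- \frac{6864}{25} - \frac{2112 \sqrt{3}}{25} \approx -420.88$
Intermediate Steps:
$r{\left(F \right)} = - \frac{6}{5} - \frac{\sqrt{F}}{5}$ ($r{\left(F \right)} = - \frac{6}{5} + \frac{\left(-1\right) \sqrt{F}}{5} = - \frac{6}{5} - \frac{\sqrt{F}}{5}$)
$E{\left(U \right)} = \left(- \frac{6}{5} - \frac{\sqrt{U}}{5}\right)^{2}$
$E{\left(3 \right)} \left(-369 - -193\right) = \frac{\left(6 + \sqrt{3}\right)^{2}}{25} \left(-369 - -193\right) = \frac{\left(6 + \sqrt{3}\right)^{2}}{25} \left(-369 + 193\right) = \frac{\left(6 + \sqrt{3}\right)^{2}}{25} \left(-176\right) = - \frac{176 \left(6 + \sqrt{3}\right)^{2}}{25}$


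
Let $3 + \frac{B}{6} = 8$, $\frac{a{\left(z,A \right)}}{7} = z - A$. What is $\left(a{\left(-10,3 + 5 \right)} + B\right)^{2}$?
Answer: $9216$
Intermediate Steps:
$a{\left(z,A \right)} = - 7 A + 7 z$ ($a{\left(z,A \right)} = 7 \left(z - A\right) = - 7 A + 7 z$)
$B = 30$ ($B = -18 + 6 \cdot 8 = -18 + 48 = 30$)
$\left(a{\left(-10,3 + 5 \right)} + B\right)^{2} = \left(\left(- 7 \left(3 + 5\right) + 7 \left(-10\right)\right) + 30\right)^{2} = \left(\left(\left(-7\right) 8 - 70\right) + 30\right)^{2} = \left(\left(-56 - 70\right) + 30\right)^{2} = \left(-126 + 30\right)^{2} = \left(-96\right)^{2} = 9216$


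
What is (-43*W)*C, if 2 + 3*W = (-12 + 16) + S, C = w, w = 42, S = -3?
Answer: 602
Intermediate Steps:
C = 42
W = -⅓ (W = -⅔ + ((-12 + 16) - 3)/3 = -⅔ + (4 - 3)/3 = -⅔ + (⅓)*1 = -⅔ + ⅓ = -⅓ ≈ -0.33333)
(-43*W)*C = -43*(-⅓)*42 = (43/3)*42 = 602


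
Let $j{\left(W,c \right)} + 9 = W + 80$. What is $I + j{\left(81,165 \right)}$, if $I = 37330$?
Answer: $37482$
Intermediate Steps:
$j{\left(W,c \right)} = 71 + W$ ($j{\left(W,c \right)} = -9 + \left(W + 80\right) = -9 + \left(80 + W\right) = 71 + W$)
$I + j{\left(81,165 \right)} = 37330 + \left(71 + 81\right) = 37330 + 152 = 37482$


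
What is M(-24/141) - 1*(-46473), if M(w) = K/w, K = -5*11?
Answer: 374369/8 ≈ 46796.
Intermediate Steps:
K = -55
M(w) = -55/w
M(-24/141) - 1*(-46473) = -55/((-24/141)) - 1*(-46473) = -55/((-24*1/141)) + 46473 = -55/(-8/47) + 46473 = -55*(-47/8) + 46473 = 2585/8 + 46473 = 374369/8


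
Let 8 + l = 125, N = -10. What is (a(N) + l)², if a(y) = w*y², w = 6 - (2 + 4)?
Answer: 13689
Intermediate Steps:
l = 117 (l = -8 + 125 = 117)
w = 0 (w = 6 - 1*6 = 6 - 6 = 0)
a(y) = 0 (a(y) = 0*y² = 0)
(a(N) + l)² = (0 + 117)² = 117² = 13689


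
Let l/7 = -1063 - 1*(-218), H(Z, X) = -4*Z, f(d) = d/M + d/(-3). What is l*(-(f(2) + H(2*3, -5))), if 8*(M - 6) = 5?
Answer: -22914710/159 ≈ -1.4412e+5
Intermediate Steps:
M = 53/8 (M = 6 + (⅛)*5 = 6 + 5/8 = 53/8 ≈ 6.6250)
f(d) = -29*d/159 (f(d) = d/(53/8) + d/(-3) = d*(8/53) + d*(-⅓) = 8*d/53 - d/3 = -29*d/159)
l = -5915 (l = 7*(-1063 - 1*(-218)) = 7*(-1063 + 218) = 7*(-845) = -5915)
l*(-(f(2) + H(2*3, -5))) = -(-5915)*(-29/159*2 - 8*3) = -(-5915)*(-58/159 - 4*6) = -(-5915)*(-58/159 - 24) = -(-5915)*(-3874)/159 = -5915*3874/159 = -22914710/159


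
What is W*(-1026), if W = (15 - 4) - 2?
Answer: -9234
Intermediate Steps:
W = 9 (W = 11 - 2 = 9)
W*(-1026) = 9*(-1026) = -9234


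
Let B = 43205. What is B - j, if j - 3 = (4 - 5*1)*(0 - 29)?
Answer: 43173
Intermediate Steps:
j = 32 (j = 3 + (4 - 5*1)*(0 - 29) = 3 + (4 - 5)*(-29) = 3 - 1*(-29) = 3 + 29 = 32)
B - j = 43205 - 1*32 = 43205 - 32 = 43173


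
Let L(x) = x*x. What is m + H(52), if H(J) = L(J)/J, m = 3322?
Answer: 3374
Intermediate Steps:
L(x) = x²
H(J) = J (H(J) = J²/J = J)
m + H(52) = 3322 + 52 = 3374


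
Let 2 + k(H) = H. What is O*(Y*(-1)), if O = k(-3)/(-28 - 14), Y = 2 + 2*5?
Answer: -10/7 ≈ -1.4286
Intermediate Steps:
k(H) = -2 + H
Y = 12 (Y = 2 + 10 = 12)
O = 5/42 (O = (-2 - 3)/(-28 - 14) = -5/(-42) = -5*(-1/42) = 5/42 ≈ 0.11905)
O*(Y*(-1)) = 5*(12*(-1))/42 = (5/42)*(-12) = -10/7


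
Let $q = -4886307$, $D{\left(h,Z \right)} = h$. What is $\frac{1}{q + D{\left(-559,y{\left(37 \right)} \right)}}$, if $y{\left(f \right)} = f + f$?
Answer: $- \frac{1}{4886866} \approx -2.0463 \cdot 10^{-7}$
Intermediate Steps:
$y{\left(f \right)} = 2 f$
$\frac{1}{q + D{\left(-559,y{\left(37 \right)} \right)}} = \frac{1}{-4886307 - 559} = \frac{1}{-4886866} = - \frac{1}{4886866}$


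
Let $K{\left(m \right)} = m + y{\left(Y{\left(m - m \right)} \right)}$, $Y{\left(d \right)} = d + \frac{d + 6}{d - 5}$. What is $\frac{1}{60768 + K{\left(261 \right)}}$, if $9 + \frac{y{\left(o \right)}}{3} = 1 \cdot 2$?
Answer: $\frac{1}{61008} \approx 1.6391 \cdot 10^{-5}$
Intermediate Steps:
$Y{\left(d \right)} = d + \frac{6 + d}{-5 + d}$
$y{\left(o \right)} = -21$ ($y{\left(o \right)} = -27 + 3 \cdot 1 \cdot 2 = -27 + 3 \cdot 2 = -27 + 6 = -21$)
$K{\left(m \right)} = -21 + m$ ($K{\left(m \right)} = m - 21 = -21 + m$)
$\frac{1}{60768 + K{\left(261 \right)}} = \frac{1}{60768 + \left(-21 + 261\right)} = \frac{1}{60768 + 240} = \frac{1}{61008}$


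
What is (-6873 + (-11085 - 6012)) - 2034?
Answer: -26004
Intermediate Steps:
(-6873 + (-11085 - 6012)) - 2034 = (-6873 - 17097) - 2034 = -23970 - 2034 = -26004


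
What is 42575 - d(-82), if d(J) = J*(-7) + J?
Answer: 42083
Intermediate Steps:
d(J) = -6*J (d(J) = -7*J + J = -6*J)
42575 - d(-82) = 42575 - (-6)*(-82) = 42575 - 1*492 = 42575 - 492 = 42083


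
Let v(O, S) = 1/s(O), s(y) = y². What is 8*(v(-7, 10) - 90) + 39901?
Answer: 1919877/49 ≈ 39181.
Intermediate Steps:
v(O, S) = O⁻² (v(O, S) = 1/(O²) = O⁻²)
8*(v(-7, 10) - 90) + 39901 = 8*((-7)⁻² - 90) + 39901 = 8*(1/49 - 90) + 39901 = 8*(-4409/49) + 39901 = -35272/49 + 39901 = 1919877/49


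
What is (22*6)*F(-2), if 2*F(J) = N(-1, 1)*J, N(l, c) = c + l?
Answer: 0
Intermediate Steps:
F(J) = 0 (F(J) = ((1 - 1)*J)/2 = (0*J)/2 = (½)*0 = 0)
(22*6)*F(-2) = (22*6)*0 = 132*0 = 0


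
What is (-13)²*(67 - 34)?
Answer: 5577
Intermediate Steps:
(-13)²*(67 - 34) = 169*33 = 5577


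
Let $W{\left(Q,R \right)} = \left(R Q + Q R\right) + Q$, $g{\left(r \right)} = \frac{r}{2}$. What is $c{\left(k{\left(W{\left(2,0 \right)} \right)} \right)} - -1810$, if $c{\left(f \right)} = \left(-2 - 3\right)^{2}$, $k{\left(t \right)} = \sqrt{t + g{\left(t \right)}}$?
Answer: $1835$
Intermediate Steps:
$g{\left(r \right)} = \frac{r}{2}$ ($g{\left(r \right)} = r \frac{1}{2} = \frac{r}{2}$)
$W{\left(Q,R \right)} = Q + 2 Q R$ ($W{\left(Q,R \right)} = \left(Q R + Q R\right) + Q = 2 Q R + Q = Q + 2 Q R$)
$k{\left(t \right)} = \frac{\sqrt{6} \sqrt{t}}{2}$ ($k{\left(t \right)} = \sqrt{t + \frac{t}{2}} = \sqrt{\frac{3 t}{2}} = \frac{\sqrt{6} \sqrt{t}}{2}$)
$c{\left(f \right)} = 25$ ($c{\left(f \right)} = \left(-5\right)^{2} = 25$)
$c{\left(k{\left(W{\left(2,0 \right)} \right)} \right)} - -1810 = 25 - -1810 = 25 + 1810 = 1835$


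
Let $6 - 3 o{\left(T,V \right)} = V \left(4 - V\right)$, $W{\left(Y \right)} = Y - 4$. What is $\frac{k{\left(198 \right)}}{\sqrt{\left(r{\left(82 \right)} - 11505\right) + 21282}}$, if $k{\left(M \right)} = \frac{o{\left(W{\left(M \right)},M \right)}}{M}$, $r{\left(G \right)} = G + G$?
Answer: $\frac{6403 \sqrt{9941}}{984159} \approx 0.64868$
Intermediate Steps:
$r{\left(G \right)} = 2 G$
$W{\left(Y \right)} = -4 + Y$ ($W{\left(Y \right)} = Y - 4 = -4 + Y$)
$o{\left(T,V \right)} = 2 - \frac{V \left(4 - V\right)}{3}$
$k{\left(M \right)} = \frac{2 - \frac{4 M}{3} + \frac{M^{2}}{3}}{M}$
$\frac{k{\left(198 \right)}}{\sqrt{\left(r{\left(82 \right)} - 11505\right) + 21282}} = \frac{- \frac{4}{3} + \frac{2}{198} + \frac{1}{3} \cdot 198}{\sqrt{\left(2 \cdot 82 - 11505\right) + 21282}} = \frac{- \frac{4}{3} + 2 \cdot \frac{1}{198} + 66}{\sqrt{\left(164 - 11505\right) + 21282}} = \frac{- \frac{4}{3} + \frac{1}{99} + 66}{\sqrt{-11341 + 21282}} = \frac{6403}{99 \sqrt{9941}} = \frac{6403 \frac{\sqrt{9941}}{9941}}{99} = \frac{6403 \sqrt{9941}}{984159}$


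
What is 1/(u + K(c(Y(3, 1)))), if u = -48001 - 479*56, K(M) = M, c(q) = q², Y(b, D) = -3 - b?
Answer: -1/74789 ≈ -1.3371e-5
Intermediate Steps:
u = -74825 (u = -48001 - 1*26824 = -48001 - 26824 = -74825)
1/(u + K(c(Y(3, 1)))) = 1/(-74825 + (-3 - 1*3)²) = 1/(-74825 + (-3 - 3)²) = 1/(-74825 + (-6)²) = 1/(-74825 + 36) = 1/(-74789) = -1/74789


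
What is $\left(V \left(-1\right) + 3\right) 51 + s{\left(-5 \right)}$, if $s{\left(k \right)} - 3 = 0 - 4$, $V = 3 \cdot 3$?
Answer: $-307$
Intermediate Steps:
$V = 9$
$s{\left(k \right)} = -1$ ($s{\left(k \right)} = 3 + \left(0 - 4\right) = 3 - 4 = -1$)
$\left(V \left(-1\right) + 3\right) 51 + s{\left(-5 \right)} = \left(9 \left(-1\right) + 3\right) 51 - 1 = \left(-9 + 3\right) 51 - 1 = \left(-6\right) 51 - 1 = -306 - 1 = -307$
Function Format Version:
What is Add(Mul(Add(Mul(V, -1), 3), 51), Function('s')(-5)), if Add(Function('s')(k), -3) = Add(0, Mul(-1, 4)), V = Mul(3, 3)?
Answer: -307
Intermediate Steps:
V = 9
Function('s')(k) = -1 (Function('s')(k) = Add(3, Add(0, Mul(-1, 4))) = Add(3, Add(0, -4)) = Add(3, -4) = -1)
Add(Mul(Add(Mul(V, -1), 3), 51), Function('s')(-5)) = Add(Mul(Add(Mul(9, -1), 3), 51), -1) = Add(Mul(Add(-9, 3), 51), -1) = Add(Mul(-6, 51), -1) = Add(-306, -1) = -307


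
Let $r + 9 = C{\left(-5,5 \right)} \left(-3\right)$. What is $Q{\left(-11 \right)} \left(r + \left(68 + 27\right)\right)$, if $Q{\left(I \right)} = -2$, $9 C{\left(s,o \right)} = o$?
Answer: $- \frac{506}{3} \approx -168.67$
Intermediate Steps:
$C{\left(s,o \right)} = \frac{o}{9}$
$r = - \frac{32}{3}$ ($r = -9 + \frac{1}{9} \cdot 5 \left(-3\right) = -9 + \frac{5}{9} \left(-3\right) = -9 - \frac{5}{3} = - \frac{32}{3} \approx -10.667$)
$Q{\left(-11 \right)} \left(r + \left(68 + 27\right)\right) = - 2 \left(- \frac{32}{3} + \left(68 + 27\right)\right) = - 2 \left(- \frac{32}{3} + 95\right) = \left(-2\right) \frac{253}{3} = - \frac{506}{3}$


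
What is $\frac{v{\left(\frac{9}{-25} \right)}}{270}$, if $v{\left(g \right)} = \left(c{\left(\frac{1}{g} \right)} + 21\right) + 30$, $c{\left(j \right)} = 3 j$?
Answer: $\frac{64}{405} \approx 0.15802$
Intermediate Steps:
$v{\left(g \right)} = 51 + \frac{3}{g}$ ($v{\left(g \right)} = \left(\frac{3}{g} + 21\right) + 30 = \left(21 + \frac{3}{g}\right) + 30 = 51 + \frac{3}{g}$)
$\frac{v{\left(\frac{9}{-25} \right)}}{270} = \frac{51 + \frac{3}{9 \frac{1}{-25}}}{270} = \left(51 + \frac{3}{9 \left(- \frac{1}{25}\right)}\right) \frac{1}{270} = \left(51 + \frac{3}{- \frac{9}{25}}\right) \frac{1}{270} = \left(51 + 3 \left(- \frac{25}{9}\right)\right) \frac{1}{270} = \left(51 - \frac{25}{3}\right) \frac{1}{270} = \frac{128}{3} \cdot \frac{1}{270} = \frac{64}{405}$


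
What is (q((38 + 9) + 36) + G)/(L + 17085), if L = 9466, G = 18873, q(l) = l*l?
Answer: 25762/26551 ≈ 0.97028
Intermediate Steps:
q(l) = l**2
(q((38 + 9) + 36) + G)/(L + 17085) = (((38 + 9) + 36)**2 + 18873)/(9466 + 17085) = ((47 + 36)**2 + 18873)/26551 = (83**2 + 18873)*(1/26551) = (6889 + 18873)*(1/26551) = 25762*(1/26551) = 25762/26551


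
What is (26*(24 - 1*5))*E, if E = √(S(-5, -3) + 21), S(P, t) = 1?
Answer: 494*√22 ≈ 2317.1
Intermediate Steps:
E = √22 (E = √(1 + 21) = √22 ≈ 4.6904)
(26*(24 - 1*5))*E = (26*(24 - 1*5))*√22 = (26*(24 - 5))*√22 = (26*19)*√22 = 494*√22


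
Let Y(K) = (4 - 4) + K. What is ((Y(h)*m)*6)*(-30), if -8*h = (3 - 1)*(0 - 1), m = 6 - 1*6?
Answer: 0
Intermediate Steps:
m = 0 (m = 6 - 6 = 0)
h = ¼ (h = -(3 - 1)*(0 - 1)/8 = -(-1)/4 = -⅛*(-2) = ¼ ≈ 0.25000)
Y(K) = K (Y(K) = 0 + K = K)
((Y(h)*m)*6)*(-30) = (((¼)*0)*6)*(-30) = (0*6)*(-30) = 0*(-30) = 0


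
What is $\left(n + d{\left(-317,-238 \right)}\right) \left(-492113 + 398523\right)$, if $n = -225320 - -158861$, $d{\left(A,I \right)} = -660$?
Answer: $6281667210$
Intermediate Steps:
$n = -66459$ ($n = -225320 + 158861 = -66459$)
$\left(n + d{\left(-317,-238 \right)}\right) \left(-492113 + 398523\right) = \left(-66459 - 660\right) \left(-492113 + 398523\right) = \left(-67119\right) \left(-93590\right) = 6281667210$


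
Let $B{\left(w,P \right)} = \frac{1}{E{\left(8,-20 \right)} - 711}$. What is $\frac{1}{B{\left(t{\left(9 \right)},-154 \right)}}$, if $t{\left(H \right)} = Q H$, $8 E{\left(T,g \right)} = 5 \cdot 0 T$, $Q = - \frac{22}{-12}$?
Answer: $-711$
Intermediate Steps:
$Q = \frac{11}{6}$ ($Q = \left(-22\right) \left(- \frac{1}{12}\right) = \frac{11}{6} \approx 1.8333$)
$E{\left(T,g \right)} = 0$ ($E{\left(T,g \right)} = \frac{5 \cdot 0 T}{8} = \frac{0 T}{8} = \frac{1}{8} \cdot 0 = 0$)
$t{\left(H \right)} = \frac{11 H}{6}$
$B{\left(w,P \right)} = - \frac{1}{711}$ ($B{\left(w,P \right)} = \frac{1}{0 - 711} = \frac{1}{-711} = - \frac{1}{711}$)
$\frac{1}{B{\left(t{\left(9 \right)},-154 \right)}} = \frac{1}{- \frac{1}{711}} = -711$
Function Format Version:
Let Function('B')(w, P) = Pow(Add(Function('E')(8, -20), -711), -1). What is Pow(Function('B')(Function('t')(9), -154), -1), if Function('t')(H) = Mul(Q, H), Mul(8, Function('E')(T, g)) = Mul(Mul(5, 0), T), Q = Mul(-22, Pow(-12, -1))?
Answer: -711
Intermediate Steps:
Q = Rational(11, 6) (Q = Mul(-22, Rational(-1, 12)) = Rational(11, 6) ≈ 1.8333)
Function('E')(T, g) = 0 (Function('E')(T, g) = Mul(Rational(1, 8), Mul(Mul(5, 0), T)) = Mul(Rational(1, 8), Mul(0, T)) = Mul(Rational(1, 8), 0) = 0)
Function('t')(H) = Mul(Rational(11, 6), H)
Function('B')(w, P) = Rational(-1, 711) (Function('B')(w, P) = Pow(Add(0, -711), -1) = Pow(-711, -1) = Rational(-1, 711))
Pow(Function('B')(Function('t')(9), -154), -1) = Pow(Rational(-1, 711), -1) = -711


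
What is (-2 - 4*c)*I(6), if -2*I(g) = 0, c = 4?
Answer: 0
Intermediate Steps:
I(g) = 0 (I(g) = -1/2*0 = 0)
(-2 - 4*c)*I(6) = (-2 - 4*4)*0 = (-2 - 16)*0 = -18*0 = 0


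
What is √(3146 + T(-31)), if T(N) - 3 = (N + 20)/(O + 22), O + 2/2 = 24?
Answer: √708470/15 ≈ 56.114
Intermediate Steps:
O = 23 (O = -1 + 24 = 23)
T(N) = 31/9 + N/45 (T(N) = 3 + (N + 20)/(23 + 22) = 3 + (20 + N)/45 = 3 + (20 + N)*(1/45) = 3 + (4/9 + N/45) = 31/9 + N/45)
√(3146 + T(-31)) = √(3146 + (31/9 + (1/45)*(-31))) = √(3146 + (31/9 - 31/45)) = √(3146 + 124/45) = √(141694/45) = √708470/15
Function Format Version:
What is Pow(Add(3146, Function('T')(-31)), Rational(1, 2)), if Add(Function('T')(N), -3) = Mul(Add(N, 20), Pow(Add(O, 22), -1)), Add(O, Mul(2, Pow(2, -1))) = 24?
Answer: Mul(Rational(1, 15), Pow(708470, Rational(1, 2))) ≈ 56.114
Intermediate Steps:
O = 23 (O = Add(-1, 24) = 23)
Function('T')(N) = Add(Rational(31, 9), Mul(Rational(1, 45), N)) (Function('T')(N) = Add(3, Mul(Add(N, 20), Pow(Add(23, 22), -1))) = Add(3, Mul(Add(20, N), Pow(45, -1))) = Add(3, Mul(Add(20, N), Rational(1, 45))) = Add(3, Add(Rational(4, 9), Mul(Rational(1, 45), N))) = Add(Rational(31, 9), Mul(Rational(1, 45), N)))
Pow(Add(3146, Function('T')(-31)), Rational(1, 2)) = Pow(Add(3146, Add(Rational(31, 9), Mul(Rational(1, 45), -31))), Rational(1, 2)) = Pow(Add(3146, Add(Rational(31, 9), Rational(-31, 45))), Rational(1, 2)) = Pow(Add(3146, Rational(124, 45)), Rational(1, 2)) = Pow(Rational(141694, 45), Rational(1, 2)) = Mul(Rational(1, 15), Pow(708470, Rational(1, 2)))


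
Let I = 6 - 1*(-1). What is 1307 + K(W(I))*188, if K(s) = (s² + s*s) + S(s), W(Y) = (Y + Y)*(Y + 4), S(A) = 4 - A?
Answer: 8890323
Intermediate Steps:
I = 7 (I = 6 + 1 = 7)
W(Y) = 2*Y*(4 + Y) (W(Y) = (2*Y)*(4 + Y) = 2*Y*(4 + Y))
K(s) = 4 - s + 2*s² (K(s) = (s² + s*s) + (4 - s) = (s² + s²) + (4 - s) = 2*s² + (4 - s) = 4 - s + 2*s²)
1307 + K(W(I))*188 = 1307 + (4 - 2*7*(4 + 7) + 2*(2*7*(4 + 7))²)*188 = 1307 + (4 - 2*7*11 + 2*(2*7*11)²)*188 = 1307 + (4 - 1*154 + 2*154²)*188 = 1307 + (4 - 154 + 2*23716)*188 = 1307 + (4 - 154 + 47432)*188 = 1307 + 47282*188 = 1307 + 8889016 = 8890323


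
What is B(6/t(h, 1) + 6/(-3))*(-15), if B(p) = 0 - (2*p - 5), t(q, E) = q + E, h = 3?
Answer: -90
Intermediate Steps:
t(q, E) = E + q
B(p) = 5 - 2*p (B(p) = 0 - (-5 + 2*p) = 0 + (5 - 2*p) = 5 - 2*p)
B(6/t(h, 1) + 6/(-3))*(-15) = (5 - 2*(6/(1 + 3) + 6/(-3)))*(-15) = (5 - 2*(6/4 + 6*(-1/3)))*(-15) = (5 - 2*(6*(1/4) - 2))*(-15) = (5 - 2*(3/2 - 2))*(-15) = (5 - 2*(-1/2))*(-15) = (5 + 1)*(-15) = 6*(-15) = -90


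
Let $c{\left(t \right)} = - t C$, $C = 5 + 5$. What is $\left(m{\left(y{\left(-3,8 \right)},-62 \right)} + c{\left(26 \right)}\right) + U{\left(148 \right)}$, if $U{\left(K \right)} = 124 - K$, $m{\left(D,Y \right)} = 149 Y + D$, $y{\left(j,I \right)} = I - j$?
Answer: $-9511$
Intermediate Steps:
$C = 10$
$c{\left(t \right)} = - 10 t$ ($c{\left(t \right)} = - t 10 = - 10 t$)
$m{\left(D,Y \right)} = D + 149 Y$
$\left(m{\left(y{\left(-3,8 \right)},-62 \right)} + c{\left(26 \right)}\right) + U{\left(148 \right)} = \left(\left(\left(8 - -3\right) + 149 \left(-62\right)\right) - 260\right) + \left(124 - 148\right) = \left(\left(\left(8 + 3\right) - 9238\right) - 260\right) + \left(124 - 148\right) = \left(\left(11 - 9238\right) - 260\right) - 24 = \left(-9227 - 260\right) - 24 = -9487 - 24 = -9511$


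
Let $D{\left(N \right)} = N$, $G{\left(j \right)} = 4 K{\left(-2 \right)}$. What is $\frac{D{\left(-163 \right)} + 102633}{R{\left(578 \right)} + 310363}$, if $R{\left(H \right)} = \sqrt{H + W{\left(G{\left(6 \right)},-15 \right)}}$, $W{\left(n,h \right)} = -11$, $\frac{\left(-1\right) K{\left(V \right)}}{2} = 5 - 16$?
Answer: $\frac{15901448305}{48162595601} - \frac{461115 \sqrt{7}}{48162595601} \approx 0.33014$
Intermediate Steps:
$K{\left(V \right)} = 22$ ($K{\left(V \right)} = - 2 \left(5 - 16\right) = \left(-2\right) \left(-11\right) = 22$)
$G{\left(j \right)} = 88$ ($G{\left(j \right)} = 4 \cdot 22 = 88$)
$R{\left(H \right)} = \sqrt{-11 + H}$ ($R{\left(H \right)} = \sqrt{H - 11} = \sqrt{-11 + H}$)
$\frac{D{\left(-163 \right)} + 102633}{R{\left(578 \right)} + 310363} = \frac{-163 + 102633}{\sqrt{-11 + 578} + 310363} = \frac{102470}{\sqrt{567} + 310363} = \frac{102470}{9 \sqrt{7} + 310363} = \frac{102470}{310363 + 9 \sqrt{7}}$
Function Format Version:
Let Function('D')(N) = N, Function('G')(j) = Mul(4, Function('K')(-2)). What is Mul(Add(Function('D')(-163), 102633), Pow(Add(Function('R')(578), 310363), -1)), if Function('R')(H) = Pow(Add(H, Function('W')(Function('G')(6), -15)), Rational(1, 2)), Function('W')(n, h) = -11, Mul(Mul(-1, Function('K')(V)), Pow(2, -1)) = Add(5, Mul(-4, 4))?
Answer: Add(Rational(15901448305, 48162595601), Mul(Rational(-461115, 48162595601), Pow(7, Rational(1, 2)))) ≈ 0.33014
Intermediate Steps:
Function('K')(V) = 22 (Function('K')(V) = Mul(-2, Add(5, Mul(-4, 4))) = Mul(-2, Add(5, -16)) = Mul(-2, -11) = 22)
Function('G')(j) = 88 (Function('G')(j) = Mul(4, 22) = 88)
Function('R')(H) = Pow(Add(-11, H), Rational(1, 2)) (Function('R')(H) = Pow(Add(H, -11), Rational(1, 2)) = Pow(Add(-11, H), Rational(1, 2)))
Mul(Add(Function('D')(-163), 102633), Pow(Add(Function('R')(578), 310363), -1)) = Mul(Add(-163, 102633), Pow(Add(Pow(Add(-11, 578), Rational(1, 2)), 310363), -1)) = Mul(102470, Pow(Add(Pow(567, Rational(1, 2)), 310363), -1)) = Mul(102470, Pow(Add(Mul(9, Pow(7, Rational(1, 2))), 310363), -1)) = Mul(102470, Pow(Add(310363, Mul(9, Pow(7, Rational(1, 2)))), -1))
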